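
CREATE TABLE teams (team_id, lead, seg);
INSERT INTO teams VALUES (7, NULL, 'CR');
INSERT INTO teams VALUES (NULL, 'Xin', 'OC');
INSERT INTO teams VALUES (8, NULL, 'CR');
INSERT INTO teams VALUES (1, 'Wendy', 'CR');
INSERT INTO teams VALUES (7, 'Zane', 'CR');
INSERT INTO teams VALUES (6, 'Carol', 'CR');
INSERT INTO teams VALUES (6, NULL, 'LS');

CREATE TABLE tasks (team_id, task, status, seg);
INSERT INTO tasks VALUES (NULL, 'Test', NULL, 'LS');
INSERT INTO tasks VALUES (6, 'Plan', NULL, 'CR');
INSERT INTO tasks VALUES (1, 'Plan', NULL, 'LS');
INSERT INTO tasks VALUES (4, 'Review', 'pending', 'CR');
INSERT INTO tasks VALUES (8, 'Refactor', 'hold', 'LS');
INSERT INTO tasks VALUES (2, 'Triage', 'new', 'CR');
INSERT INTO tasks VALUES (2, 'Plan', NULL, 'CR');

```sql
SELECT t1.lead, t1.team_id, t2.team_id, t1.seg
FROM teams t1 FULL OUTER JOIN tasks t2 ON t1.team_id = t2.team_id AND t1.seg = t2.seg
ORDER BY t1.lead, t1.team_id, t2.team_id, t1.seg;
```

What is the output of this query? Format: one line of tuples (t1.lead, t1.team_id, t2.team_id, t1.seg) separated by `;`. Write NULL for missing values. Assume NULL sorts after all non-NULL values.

(Carol, 6, 6, CR); (Wendy, 1, NULL, CR); (Xin, NULL, NULL, OC); (Zane, 7, NULL, CR); (NULL, 6, NULL, LS); (NULL, 7, NULL, CR); (NULL, 8, NULL, CR); (NULL, NULL, 1, NULL); (NULL, NULL, 2, NULL); (NULL, NULL, 2, NULL); (NULL, NULL, 4, NULL); (NULL, NULL, 8, NULL); (NULL, NULL, NULL, NULL)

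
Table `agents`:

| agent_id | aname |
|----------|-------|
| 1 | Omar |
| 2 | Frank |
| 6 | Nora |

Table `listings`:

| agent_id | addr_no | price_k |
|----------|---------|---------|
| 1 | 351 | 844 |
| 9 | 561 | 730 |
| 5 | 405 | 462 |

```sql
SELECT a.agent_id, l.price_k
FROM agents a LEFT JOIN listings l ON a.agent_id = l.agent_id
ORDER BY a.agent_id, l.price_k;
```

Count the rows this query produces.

3

LEFT JOIN keeps every row from `agents`; unmatched rows get NULL for `listings`'s columns.
Matching on a.agent_id = l.agent_id.
Matched pairs: 1; unmatched a rows kept: 2.
Total: 1 matched + 2 padded = 3 rows.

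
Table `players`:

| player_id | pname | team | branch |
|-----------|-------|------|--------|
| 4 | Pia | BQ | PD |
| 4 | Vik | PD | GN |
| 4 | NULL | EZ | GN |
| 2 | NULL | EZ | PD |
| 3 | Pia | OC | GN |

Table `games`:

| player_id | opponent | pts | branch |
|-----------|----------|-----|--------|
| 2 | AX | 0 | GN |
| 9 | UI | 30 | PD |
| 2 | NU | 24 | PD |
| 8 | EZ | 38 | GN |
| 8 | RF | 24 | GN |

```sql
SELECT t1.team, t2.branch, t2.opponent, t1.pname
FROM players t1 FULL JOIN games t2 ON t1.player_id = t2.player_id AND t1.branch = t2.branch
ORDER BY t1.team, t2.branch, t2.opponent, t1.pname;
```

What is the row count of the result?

9

FULL OUTER JOIN keeps every row from both sides; unmatched rows get NULL for the other side's columns.
Matching on t1.player_id = t2.player_id AND t1.branch = t2.branch.
- t1 row (player_id=4, branch=PD): no match → kept, t2 columns NULL.
- t1 row (player_id=4, branch=GN): no match → kept, t2 columns NULL.
- t1 row (player_id=4, branch=GN): no match → kept, t2 columns NULL.
- t1 row (player_id=2, branch=PD): matches 1 t2 row(s) → 1 output row(s).
- t1 row (player_id=3, branch=GN): no match → kept, t2 columns NULL.
- 4 t2 row(s) had no t1 match → kept, t1 columns NULL.
Total: 1 matched + 8 padded = 9 rows.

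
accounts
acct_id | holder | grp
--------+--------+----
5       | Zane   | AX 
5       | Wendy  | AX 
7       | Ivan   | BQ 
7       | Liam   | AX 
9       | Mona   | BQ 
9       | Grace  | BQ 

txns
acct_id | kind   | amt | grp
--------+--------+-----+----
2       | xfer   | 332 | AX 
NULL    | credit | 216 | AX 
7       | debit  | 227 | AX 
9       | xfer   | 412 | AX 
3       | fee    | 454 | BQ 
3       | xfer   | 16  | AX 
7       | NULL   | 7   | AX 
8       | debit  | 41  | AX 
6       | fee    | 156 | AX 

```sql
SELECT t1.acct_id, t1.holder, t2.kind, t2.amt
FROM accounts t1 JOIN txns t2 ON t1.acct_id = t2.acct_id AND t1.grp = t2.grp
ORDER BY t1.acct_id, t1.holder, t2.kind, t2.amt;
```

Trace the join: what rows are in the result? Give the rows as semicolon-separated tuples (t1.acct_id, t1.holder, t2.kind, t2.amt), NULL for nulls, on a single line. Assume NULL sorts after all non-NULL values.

INNER JOIN keeps only pairs where the ON condition holds.
Matching on t1.acct_id = t2.acct_id AND t1.grp = t2.grp. A NULL in a compared column never satisfies the condition.
- t1 (acct_id=5, grp=AX) has no partner → excluded.
- t1 (acct_id=5, grp=AX) has no partner → excluded.
- t1 (acct_id=7, grp=BQ) has no partner → excluded.
- t1 (acct_id=7, grp=AX) pairs with 2 row(s) of t2.
- t1 (acct_id=9, grp=BQ) has no partner → excluded.
- t1 (acct_id=9, grp=BQ) has no partner → excluded.
After projecting and ordering:
t1.acct_id | t1.holder | t2.kind | t2.amt
7 | Liam | debit | 227
7 | Liam | NULL | 7

(7, Liam, debit, 227); (7, Liam, NULL, 7)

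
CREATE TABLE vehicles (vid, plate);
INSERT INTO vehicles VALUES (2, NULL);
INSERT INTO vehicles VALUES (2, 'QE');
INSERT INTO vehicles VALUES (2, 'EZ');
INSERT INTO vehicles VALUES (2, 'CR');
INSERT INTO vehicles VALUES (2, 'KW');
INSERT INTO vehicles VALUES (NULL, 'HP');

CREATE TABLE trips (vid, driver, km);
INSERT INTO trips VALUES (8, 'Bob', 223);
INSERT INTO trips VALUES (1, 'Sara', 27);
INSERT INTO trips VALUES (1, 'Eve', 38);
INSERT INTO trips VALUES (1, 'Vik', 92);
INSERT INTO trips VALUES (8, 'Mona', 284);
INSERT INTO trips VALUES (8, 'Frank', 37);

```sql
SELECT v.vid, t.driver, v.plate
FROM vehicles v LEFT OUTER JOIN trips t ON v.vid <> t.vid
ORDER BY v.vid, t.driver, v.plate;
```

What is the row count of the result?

LEFT JOIN keeps every row from `vehicles`; unmatched rows get NULL for `trips`'s columns.
Matching on v.vid <> t.vid. A NULL in a compared column never satisfies the condition.
Matched pairs: 30; unmatched v rows kept: 1.
Total: 30 matched + 1 padded = 31 rows.

31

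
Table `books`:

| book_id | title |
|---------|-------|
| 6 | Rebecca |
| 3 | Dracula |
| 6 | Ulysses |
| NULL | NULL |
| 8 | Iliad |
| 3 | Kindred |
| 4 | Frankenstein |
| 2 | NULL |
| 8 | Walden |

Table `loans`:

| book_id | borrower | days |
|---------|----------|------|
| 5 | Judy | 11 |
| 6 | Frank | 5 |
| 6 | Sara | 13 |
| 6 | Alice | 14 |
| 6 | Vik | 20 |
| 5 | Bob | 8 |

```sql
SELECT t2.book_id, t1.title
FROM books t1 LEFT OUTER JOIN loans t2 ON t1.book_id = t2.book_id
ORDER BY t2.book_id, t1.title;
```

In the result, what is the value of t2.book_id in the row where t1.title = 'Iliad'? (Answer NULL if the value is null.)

NULL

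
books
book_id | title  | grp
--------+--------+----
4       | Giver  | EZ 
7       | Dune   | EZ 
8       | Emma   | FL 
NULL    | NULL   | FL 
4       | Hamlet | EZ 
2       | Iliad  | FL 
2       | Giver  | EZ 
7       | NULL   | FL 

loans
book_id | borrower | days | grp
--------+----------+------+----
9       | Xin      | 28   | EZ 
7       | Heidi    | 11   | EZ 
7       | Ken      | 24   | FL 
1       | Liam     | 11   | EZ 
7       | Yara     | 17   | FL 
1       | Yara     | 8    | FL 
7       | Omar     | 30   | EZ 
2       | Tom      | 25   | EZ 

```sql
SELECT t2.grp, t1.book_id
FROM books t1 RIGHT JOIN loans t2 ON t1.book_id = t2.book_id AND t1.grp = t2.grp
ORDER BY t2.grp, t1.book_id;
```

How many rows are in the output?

RIGHT JOIN keeps every row from `loans`; unmatched rows get NULL for `books`'s columns.
Matching on t1.book_id = t2.book_id AND t1.grp = t2.grp. A NULL in a compared column never satisfies the condition.
Matched pairs: 5; unmatched t2 rows kept: 3.
Total: 5 matched + 3 padded = 8 rows.

8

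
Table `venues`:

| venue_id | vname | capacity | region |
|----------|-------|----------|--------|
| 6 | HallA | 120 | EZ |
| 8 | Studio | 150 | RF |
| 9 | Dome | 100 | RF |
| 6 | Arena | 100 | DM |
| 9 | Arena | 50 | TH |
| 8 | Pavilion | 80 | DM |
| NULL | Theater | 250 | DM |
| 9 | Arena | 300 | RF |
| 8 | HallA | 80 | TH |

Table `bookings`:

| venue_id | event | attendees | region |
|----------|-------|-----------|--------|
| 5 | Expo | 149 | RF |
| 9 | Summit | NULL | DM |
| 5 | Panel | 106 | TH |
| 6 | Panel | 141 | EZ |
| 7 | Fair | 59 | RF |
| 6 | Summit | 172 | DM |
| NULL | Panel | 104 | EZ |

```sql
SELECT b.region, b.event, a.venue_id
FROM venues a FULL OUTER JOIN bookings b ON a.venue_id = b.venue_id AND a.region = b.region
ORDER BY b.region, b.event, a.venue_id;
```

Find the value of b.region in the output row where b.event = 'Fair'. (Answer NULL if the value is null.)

RF

FULL OUTER JOIN keeps every row from both sides; unmatched rows get NULL for the other side's columns.
Matching on a.venue_id = b.venue_id AND a.region = b.region. A NULL in a compared column never satisfies the condition.
- a[0] venue_id=6, region=EZ → 1 match(es) in b → 1 row(s).
- a[1] venue_id=8, region=RF → no match; kept with NULLs on the b side.
- a[2] venue_id=9, region=RF → no match; kept with NULLs on the b side.
- a[3] venue_id=6, region=DM → 1 match(es) in b → 1 row(s).
- a[4] venue_id=9, region=TH → no match; kept with NULLs on the b side.
- a[5] venue_id=8, region=DM → no match; kept with NULLs on the b side.
- a[6] venue_id=NULL, region=DM → no match; kept with NULLs on the b side.
- a[7] venue_id=9, region=RF → no match; kept with NULLs on the b side.
- a[8] venue_id=8, region=TH → no match; kept with NULLs on the b side.
- plus 5 unmatched b row(s), each kept with NULL a columns.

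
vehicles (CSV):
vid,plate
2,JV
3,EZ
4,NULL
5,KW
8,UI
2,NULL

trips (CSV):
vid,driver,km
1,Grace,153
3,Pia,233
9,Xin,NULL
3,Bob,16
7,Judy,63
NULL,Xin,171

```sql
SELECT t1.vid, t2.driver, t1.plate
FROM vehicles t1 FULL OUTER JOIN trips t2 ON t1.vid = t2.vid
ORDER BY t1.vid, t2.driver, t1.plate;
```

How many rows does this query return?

FULL OUTER JOIN keeps every row from both sides; unmatched rows get NULL for the other side's columns.
Matching on t1.vid = t2.vid. A NULL in a compared column never satisfies the condition.
- t1 (vid=2) has no partner → padded with NULL.
- t1 (vid=3) pairs with 2 row(s) of t2.
- t1 (vid=4) has no partner → padded with NULL.
- t1 (vid=5) has no partner → padded with NULL.
- t1 (vid=8) has no partner → padded with NULL.
- t1 (vid=2) has no partner → padded with NULL.
- 4 t2 row(s) had no t1 match → kept, t1 columns NULL.
Total: 2 matched + 9 padded = 11 rows.

11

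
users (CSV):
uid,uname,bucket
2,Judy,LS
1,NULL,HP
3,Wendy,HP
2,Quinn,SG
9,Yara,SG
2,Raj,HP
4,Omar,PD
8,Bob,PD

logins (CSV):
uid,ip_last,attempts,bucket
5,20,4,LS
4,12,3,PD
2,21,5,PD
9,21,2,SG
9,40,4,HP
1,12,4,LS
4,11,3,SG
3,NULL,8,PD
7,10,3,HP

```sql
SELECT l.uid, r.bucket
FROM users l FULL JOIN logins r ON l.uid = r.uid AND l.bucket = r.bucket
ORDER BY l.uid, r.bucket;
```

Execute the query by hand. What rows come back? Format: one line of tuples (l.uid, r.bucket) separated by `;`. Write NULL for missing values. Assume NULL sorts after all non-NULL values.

(1, NULL); (2, NULL); (2, NULL); (2, NULL); (3, NULL); (4, PD); (8, NULL); (9, SG); (NULL, HP); (NULL, HP); (NULL, LS); (NULL, LS); (NULL, PD); (NULL, PD); (NULL, SG)

FULL OUTER JOIN keeps every row from both sides; unmatched rows get NULL for the other side's columns.
Matching on l.uid = r.uid AND l.bucket = r.bucket.
- l row (uid=2, bucket=LS): no match → kept, r columns NULL.
- l row (uid=1, bucket=HP): no match → kept, r columns NULL.
- l row (uid=3, bucket=HP): no match → kept, r columns NULL.
- l row (uid=2, bucket=SG): no match → kept, r columns NULL.
- l row (uid=9, bucket=SG): matches 1 r row(s) → 1 output row(s).
- l row (uid=2, bucket=HP): no match → kept, r columns NULL.
- l row (uid=4, bucket=PD): matches 1 r row(s) → 1 output row(s).
- l row (uid=8, bucket=PD): no match → kept, r columns NULL.
- 7 row(s) from r found no l partner → padded with NULL.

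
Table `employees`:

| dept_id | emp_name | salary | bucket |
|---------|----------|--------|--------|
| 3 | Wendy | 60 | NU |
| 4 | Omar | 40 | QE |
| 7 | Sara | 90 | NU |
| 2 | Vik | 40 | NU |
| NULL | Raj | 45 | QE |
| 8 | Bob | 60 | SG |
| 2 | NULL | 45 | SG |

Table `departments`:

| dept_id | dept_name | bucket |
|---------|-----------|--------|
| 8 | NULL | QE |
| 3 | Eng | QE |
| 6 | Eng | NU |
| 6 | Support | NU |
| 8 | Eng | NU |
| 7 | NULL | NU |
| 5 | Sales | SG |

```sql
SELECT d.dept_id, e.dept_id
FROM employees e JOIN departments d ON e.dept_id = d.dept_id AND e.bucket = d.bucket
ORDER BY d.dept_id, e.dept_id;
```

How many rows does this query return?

1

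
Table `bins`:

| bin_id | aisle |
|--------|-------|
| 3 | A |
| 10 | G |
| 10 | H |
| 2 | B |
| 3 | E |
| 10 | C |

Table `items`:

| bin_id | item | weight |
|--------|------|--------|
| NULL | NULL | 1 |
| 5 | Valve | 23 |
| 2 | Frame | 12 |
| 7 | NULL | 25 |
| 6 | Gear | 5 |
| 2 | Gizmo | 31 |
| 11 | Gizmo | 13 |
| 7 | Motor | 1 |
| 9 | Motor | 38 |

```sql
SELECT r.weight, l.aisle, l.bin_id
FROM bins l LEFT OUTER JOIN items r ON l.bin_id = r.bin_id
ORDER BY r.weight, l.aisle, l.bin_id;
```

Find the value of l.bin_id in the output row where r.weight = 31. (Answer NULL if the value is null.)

2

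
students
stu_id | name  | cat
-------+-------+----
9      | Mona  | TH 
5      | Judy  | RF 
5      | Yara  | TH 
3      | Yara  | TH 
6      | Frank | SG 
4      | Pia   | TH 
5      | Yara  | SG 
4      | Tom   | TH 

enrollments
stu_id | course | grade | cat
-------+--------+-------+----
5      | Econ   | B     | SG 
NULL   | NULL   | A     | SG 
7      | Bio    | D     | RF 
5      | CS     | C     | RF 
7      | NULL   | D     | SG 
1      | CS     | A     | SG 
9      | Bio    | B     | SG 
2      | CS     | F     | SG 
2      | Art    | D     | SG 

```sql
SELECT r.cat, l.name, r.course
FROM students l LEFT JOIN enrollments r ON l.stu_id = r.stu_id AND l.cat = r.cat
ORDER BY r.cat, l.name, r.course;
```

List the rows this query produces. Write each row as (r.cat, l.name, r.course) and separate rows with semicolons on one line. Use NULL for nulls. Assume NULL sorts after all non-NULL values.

(RF, Judy, CS); (SG, Yara, Econ); (NULL, Frank, NULL); (NULL, Mona, NULL); (NULL, Pia, NULL); (NULL, Tom, NULL); (NULL, Yara, NULL); (NULL, Yara, NULL)

LEFT JOIN keeps every row from `students`; unmatched rows get NULL for `enrollments`'s columns.
Matching on l.stu_id = r.stu_id AND l.cat = r.cat. A NULL in a compared column never satisfies the condition.
- stu_id=9, cat=TH: no r row matches, row kept with r columns NULL.
- stu_id=5, cat=RF: 1 matching r row(s), so 1 row(s) emitted.
- stu_id=5, cat=TH: no r row matches, row kept with r columns NULL.
- stu_id=3, cat=TH: no r row matches, row kept with r columns NULL.
- stu_id=6, cat=SG: no r row matches, row kept with r columns NULL.
- stu_id=4, cat=TH: no r row matches, row kept with r columns NULL.
- stu_id=5, cat=SG: 1 matching r row(s), so 1 row(s) emitted.
- stu_id=4, cat=TH: no r row matches, row kept with r columns NULL.
After projecting and ordering:
r.cat | l.name | r.course
RF | Judy | CS
SG | Yara | Econ
NULL | Frank | NULL
NULL | Mona | NULL
NULL | Pia | NULL
NULL | Tom | NULL
NULL | Yara | NULL
NULL | Yara | NULL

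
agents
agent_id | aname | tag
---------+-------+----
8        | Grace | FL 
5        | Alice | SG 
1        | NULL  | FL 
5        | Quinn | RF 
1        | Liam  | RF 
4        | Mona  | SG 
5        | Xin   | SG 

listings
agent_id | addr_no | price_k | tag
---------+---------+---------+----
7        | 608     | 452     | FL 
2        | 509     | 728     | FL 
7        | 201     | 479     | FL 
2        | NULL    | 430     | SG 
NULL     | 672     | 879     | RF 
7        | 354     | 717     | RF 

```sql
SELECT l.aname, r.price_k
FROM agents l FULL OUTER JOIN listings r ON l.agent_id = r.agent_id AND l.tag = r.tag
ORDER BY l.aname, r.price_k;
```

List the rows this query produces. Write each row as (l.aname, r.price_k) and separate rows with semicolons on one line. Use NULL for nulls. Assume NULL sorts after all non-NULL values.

(Alice, NULL); (Grace, NULL); (Liam, NULL); (Mona, NULL); (Quinn, NULL); (Xin, NULL); (NULL, 430); (NULL, 452); (NULL, 479); (NULL, 717); (NULL, 728); (NULL, 879); (NULL, NULL)

FULL OUTER JOIN keeps every row from both sides; unmatched rows get NULL for the other side's columns.
Matching on l.agent_id = r.agent_id AND l.tag = r.tag. A NULL in a compared column never satisfies the condition.
- l[0] agent_id=8, tag=FL → no match; kept with NULLs on the r side.
- l[1] agent_id=5, tag=SG → no match; kept with NULLs on the r side.
- l[2] agent_id=1, tag=FL → no match; kept with NULLs on the r side.
- l[3] agent_id=5, tag=RF → no match; kept with NULLs on the r side.
- l[4] agent_id=1, tag=RF → no match; kept with NULLs on the r side.
- l[5] agent_id=4, tag=SG → no match; kept with NULLs on the r side.
- l[6] agent_id=5, tag=SG → no match; kept with NULLs on the r side.
- 6 row(s) from r found no l partner → padded with NULL.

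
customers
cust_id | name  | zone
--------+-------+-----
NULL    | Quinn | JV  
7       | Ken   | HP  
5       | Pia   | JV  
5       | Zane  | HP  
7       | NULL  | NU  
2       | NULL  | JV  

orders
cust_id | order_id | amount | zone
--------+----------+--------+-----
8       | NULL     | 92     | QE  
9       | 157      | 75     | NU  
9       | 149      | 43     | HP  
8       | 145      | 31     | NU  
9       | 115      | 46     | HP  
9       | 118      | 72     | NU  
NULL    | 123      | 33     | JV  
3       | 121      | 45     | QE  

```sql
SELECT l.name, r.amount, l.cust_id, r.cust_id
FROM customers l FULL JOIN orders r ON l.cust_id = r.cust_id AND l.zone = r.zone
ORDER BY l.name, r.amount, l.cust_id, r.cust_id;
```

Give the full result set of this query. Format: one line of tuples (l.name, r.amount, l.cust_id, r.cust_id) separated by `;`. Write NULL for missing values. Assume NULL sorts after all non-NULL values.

(Ken, NULL, 7, NULL); (Pia, NULL, 5, NULL); (Quinn, NULL, NULL, NULL); (Zane, NULL, 5, NULL); (NULL, 31, NULL, 8); (NULL, 33, NULL, NULL); (NULL, 43, NULL, 9); (NULL, 45, NULL, 3); (NULL, 46, NULL, 9); (NULL, 72, NULL, 9); (NULL, 75, NULL, 9); (NULL, 92, NULL, 8); (NULL, NULL, 2, NULL); (NULL, NULL, 7, NULL)

FULL OUTER JOIN keeps every row from both sides; unmatched rows get NULL for the other side's columns.
Matching on l.cust_id = r.cust_id AND l.zone = r.zone. A NULL in a compared column never satisfies the condition.
- l[0] cust_id=NULL, zone=JV → no match; kept with NULLs on the r side.
- l[1] cust_id=7, zone=HP → no match; kept with NULLs on the r side.
- l[2] cust_id=5, zone=JV → no match; kept with NULLs on the r side.
- l[3] cust_id=5, zone=HP → no match; kept with NULLs on the r side.
- l[4] cust_id=7, zone=NU → no match; kept with NULLs on the r side.
- l[5] cust_id=2, zone=JV → no match; kept with NULLs on the r side.
- 8 row(s) from r found no l partner → padded with NULL.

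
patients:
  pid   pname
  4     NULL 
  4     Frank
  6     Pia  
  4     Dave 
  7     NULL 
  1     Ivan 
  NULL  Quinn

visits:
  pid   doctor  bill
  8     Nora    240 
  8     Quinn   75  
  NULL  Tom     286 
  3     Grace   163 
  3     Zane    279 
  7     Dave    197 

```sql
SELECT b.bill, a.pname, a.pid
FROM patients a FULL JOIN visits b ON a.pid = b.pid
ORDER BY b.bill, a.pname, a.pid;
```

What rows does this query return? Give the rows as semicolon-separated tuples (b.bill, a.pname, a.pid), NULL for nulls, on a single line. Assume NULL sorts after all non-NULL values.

FULL OUTER JOIN keeps every row from both sides; unmatched rows get NULL for the other side's columns.
Matching on a.pid = b.pid. A NULL in a compared column never satisfies the condition.
- a (pid=4) has no partner → padded with NULL.
- a (pid=4) has no partner → padded with NULL.
- a (pid=6) has no partner → padded with NULL.
- a (pid=4) has no partner → padded with NULL.
- a (pid=7) pairs with 1 row(s) of b.
- a (pid=1) has no partner → padded with NULL.
- a (pid=NULL) has no partner → padded with NULL.
- plus 5 unmatched b row(s), each kept with NULL a columns.

(75, NULL, NULL); (163, NULL, NULL); (197, NULL, 7); (240, NULL, NULL); (279, NULL, NULL); (286, NULL, NULL); (NULL, Dave, 4); (NULL, Frank, 4); (NULL, Ivan, 1); (NULL, Pia, 6); (NULL, Quinn, NULL); (NULL, NULL, 4)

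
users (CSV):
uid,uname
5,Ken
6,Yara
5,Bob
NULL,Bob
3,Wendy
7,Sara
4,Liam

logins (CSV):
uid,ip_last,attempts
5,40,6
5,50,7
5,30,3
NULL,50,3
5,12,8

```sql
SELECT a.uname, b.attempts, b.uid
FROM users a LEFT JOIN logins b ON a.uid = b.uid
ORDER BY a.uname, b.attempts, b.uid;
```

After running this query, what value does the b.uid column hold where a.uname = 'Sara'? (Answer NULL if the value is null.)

NULL

LEFT JOIN keeps every row from `users`; unmatched rows get NULL for `logins`'s columns.
Matching on a.uid = b.uid. A NULL in a compared column never satisfies the condition.
Matched pairs: 8; unmatched a rows kept: 5.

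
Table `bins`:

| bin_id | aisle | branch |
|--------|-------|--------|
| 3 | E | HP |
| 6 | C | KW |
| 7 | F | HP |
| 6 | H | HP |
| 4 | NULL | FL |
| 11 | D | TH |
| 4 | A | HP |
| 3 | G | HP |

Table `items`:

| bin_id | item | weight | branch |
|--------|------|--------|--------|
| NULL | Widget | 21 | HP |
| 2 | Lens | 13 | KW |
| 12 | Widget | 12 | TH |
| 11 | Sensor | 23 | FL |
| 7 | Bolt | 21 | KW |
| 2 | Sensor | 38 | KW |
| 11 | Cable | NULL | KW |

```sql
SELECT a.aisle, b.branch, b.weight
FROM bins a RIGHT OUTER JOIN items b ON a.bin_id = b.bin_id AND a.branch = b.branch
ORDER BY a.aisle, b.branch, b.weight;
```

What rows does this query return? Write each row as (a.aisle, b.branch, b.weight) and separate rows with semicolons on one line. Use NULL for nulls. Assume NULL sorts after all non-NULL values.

(NULL, FL, 23); (NULL, HP, 21); (NULL, KW, 13); (NULL, KW, 21); (NULL, KW, 38); (NULL, KW, NULL); (NULL, TH, 12)

RIGHT JOIN keeps every row from `items`; unmatched rows get NULL for `bins`'s columns.
Matching on a.bin_id = b.bin_id AND a.branch = b.branch. A NULL in a compared column never satisfies the condition.
- a (bin_id=3, branch=HP) has no partner in b.
- a (bin_id=6, branch=KW) has no partner in b.
- a (bin_id=7, branch=HP) has no partner in b.
- a (bin_id=6, branch=HP) has no partner in b.
- a (bin_id=4, branch=FL) has no partner in b.
- a (bin_id=11, branch=TH) has no partner in b.
- a (bin_id=4, branch=HP) has no partner in b.
- a (bin_id=3, branch=HP) has no partner in b.
- plus 7 unmatched b row(s), each kept with NULL a columns.
After projecting and ordering:
a.aisle | b.branch | b.weight
NULL | FL | 23
NULL | HP | 21
NULL | KW | 13
NULL | KW | 21
NULL | KW | 38
NULL | KW | NULL
NULL | TH | 12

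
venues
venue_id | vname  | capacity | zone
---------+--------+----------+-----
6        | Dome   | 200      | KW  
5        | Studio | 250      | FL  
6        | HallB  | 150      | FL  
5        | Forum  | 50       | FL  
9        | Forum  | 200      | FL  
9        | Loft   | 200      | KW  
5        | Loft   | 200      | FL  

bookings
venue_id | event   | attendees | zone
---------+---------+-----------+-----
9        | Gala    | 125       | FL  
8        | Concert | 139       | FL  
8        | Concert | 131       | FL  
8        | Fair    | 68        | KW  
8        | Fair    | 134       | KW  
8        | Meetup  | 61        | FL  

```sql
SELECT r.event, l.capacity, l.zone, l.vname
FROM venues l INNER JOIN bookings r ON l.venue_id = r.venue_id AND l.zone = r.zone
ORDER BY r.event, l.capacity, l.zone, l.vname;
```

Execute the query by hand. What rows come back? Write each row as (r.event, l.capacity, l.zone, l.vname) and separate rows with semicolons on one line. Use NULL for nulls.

(Gala, 200, FL, Forum)

INNER JOIN keeps only pairs where the ON condition holds.
Matching on l.venue_id = r.venue_id AND l.zone = r.zone.
- venue_id=6, zone=KW: no matching r row, dropped.
- venue_id=5, zone=FL: no matching r row, dropped.
- venue_id=6, zone=FL: no matching r row, dropped.
- venue_id=5, zone=FL: no matching r row, dropped.
- venue_id=9, zone=FL: 1 matching r row(s), so 1 row(s) emitted.
- venue_id=9, zone=KW: no matching r row, dropped.
- venue_id=5, zone=FL: no matching r row, dropped.
After projecting and ordering:
r.event | l.capacity | l.zone | l.vname
Gala | 200 | FL | Forum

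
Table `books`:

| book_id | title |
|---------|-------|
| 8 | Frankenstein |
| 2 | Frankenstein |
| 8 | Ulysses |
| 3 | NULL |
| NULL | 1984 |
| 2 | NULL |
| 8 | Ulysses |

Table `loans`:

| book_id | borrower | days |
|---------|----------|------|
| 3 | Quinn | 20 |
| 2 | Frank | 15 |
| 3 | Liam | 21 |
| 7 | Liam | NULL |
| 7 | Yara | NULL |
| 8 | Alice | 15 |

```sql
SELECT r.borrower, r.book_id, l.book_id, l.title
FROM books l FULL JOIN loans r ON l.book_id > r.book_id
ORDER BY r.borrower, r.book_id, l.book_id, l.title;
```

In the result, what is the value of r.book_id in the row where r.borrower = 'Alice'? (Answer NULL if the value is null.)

8

FULL OUTER JOIN keeps every row from both sides; unmatched rows get NULL for the other side's columns.
Matching on l.book_id > r.book_id. A NULL in a compared column never satisfies the condition.
Matched pairs: 16; unmatched l rows kept: 3; unmatched r rows kept: 1.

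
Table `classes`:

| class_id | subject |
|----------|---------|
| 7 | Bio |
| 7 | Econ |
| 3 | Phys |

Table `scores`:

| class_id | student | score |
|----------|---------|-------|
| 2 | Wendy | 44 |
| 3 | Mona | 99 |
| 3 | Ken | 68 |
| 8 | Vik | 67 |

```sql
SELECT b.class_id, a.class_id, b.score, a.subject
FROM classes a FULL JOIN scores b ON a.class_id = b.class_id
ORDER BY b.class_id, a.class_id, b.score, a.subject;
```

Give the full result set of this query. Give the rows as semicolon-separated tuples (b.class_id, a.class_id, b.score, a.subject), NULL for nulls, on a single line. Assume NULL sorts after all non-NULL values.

FULL OUTER JOIN keeps every row from both sides; unmatched rows get NULL for the other side's columns.
Matching on a.class_id = b.class_id.
- a (class_id=7) has no partner → padded with NULL.
- a (class_id=7) has no partner → padded with NULL.
- a (class_id=3) pairs with 2 row(s) of b.
- 2 b row(s) had no a match → kept, a columns NULL.
After projecting and ordering:
b.class_id | a.class_id | b.score | a.subject
2 | NULL | 44 | NULL
3 | 3 | 68 | Phys
3 | 3 | 99 | Phys
8 | NULL | 67 | NULL
NULL | 7 | NULL | Bio
NULL | 7 | NULL | Econ

(2, NULL, 44, NULL); (3, 3, 68, Phys); (3, 3, 99, Phys); (8, NULL, 67, NULL); (NULL, 7, NULL, Bio); (NULL, 7, NULL, Econ)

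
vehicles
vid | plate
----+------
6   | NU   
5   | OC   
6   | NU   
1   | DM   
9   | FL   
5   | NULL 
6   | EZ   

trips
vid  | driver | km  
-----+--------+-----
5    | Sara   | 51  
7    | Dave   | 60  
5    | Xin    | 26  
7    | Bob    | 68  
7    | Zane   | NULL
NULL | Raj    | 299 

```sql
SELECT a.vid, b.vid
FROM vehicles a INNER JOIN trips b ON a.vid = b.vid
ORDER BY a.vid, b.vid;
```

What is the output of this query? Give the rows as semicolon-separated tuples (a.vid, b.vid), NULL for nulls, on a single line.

(5, 5); (5, 5); (5, 5); (5, 5)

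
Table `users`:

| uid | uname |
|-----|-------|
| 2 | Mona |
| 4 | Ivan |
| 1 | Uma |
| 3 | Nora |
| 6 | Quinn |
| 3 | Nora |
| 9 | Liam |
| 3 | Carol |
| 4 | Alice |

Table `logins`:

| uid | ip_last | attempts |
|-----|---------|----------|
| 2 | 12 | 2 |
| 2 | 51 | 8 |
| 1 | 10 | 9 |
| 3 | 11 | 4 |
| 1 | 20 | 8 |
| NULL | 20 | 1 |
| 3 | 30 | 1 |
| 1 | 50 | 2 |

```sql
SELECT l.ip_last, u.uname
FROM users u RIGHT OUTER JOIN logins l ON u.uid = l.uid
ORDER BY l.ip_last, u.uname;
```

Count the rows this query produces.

RIGHT JOIN keeps every row from `logins`; unmatched rows get NULL for `users`'s columns.
Matching on u.uid = l.uid. A NULL in a compared column never satisfies the condition.
- u row (uid=2): matches 2 l row(s) → 2 output row(s).
- u row (uid=4): no match.
- u row (uid=1): matches 3 l row(s) → 3 output row(s).
- u row (uid=3): matches 2 l row(s) → 2 output row(s).
- u row (uid=6): no match.
- u row (uid=3): matches 2 l row(s) → 2 output row(s).
- u row (uid=9): no match.
- u row (uid=3): matches 2 l row(s) → 2 output row(s).
- u row (uid=4): no match.
- 1 l row(s) had no u match → kept, u columns NULL.
Total: 11 matched + 1 padded = 12 rows.

12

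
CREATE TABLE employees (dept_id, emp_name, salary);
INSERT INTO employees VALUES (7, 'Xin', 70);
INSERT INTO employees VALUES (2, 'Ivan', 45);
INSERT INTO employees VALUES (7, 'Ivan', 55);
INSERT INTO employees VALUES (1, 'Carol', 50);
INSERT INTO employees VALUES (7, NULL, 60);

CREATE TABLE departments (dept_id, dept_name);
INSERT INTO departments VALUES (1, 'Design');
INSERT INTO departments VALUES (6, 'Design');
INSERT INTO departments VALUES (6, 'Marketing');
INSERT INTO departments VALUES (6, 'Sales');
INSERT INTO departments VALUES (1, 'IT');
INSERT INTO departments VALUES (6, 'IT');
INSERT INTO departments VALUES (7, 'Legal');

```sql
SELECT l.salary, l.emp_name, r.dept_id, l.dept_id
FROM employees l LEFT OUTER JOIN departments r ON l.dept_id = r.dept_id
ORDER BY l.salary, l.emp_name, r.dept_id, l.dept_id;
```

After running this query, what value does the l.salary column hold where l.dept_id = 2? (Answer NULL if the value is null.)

LEFT JOIN keeps every row from `employees`; unmatched rows get NULL for `departments`'s columns.
Matching on l.dept_id = r.dept_id.
- l[0] dept_id=7 → 1 match(es) in r → 1 row(s).
- l[1] dept_id=2 → no match; kept with NULLs on the r side.
- l[2] dept_id=7 → 1 match(es) in r → 1 row(s).
- l[3] dept_id=1 → 2 match(es) in r → 2 row(s).
- l[4] dept_id=7 → 1 match(es) in r → 1 row(s).

45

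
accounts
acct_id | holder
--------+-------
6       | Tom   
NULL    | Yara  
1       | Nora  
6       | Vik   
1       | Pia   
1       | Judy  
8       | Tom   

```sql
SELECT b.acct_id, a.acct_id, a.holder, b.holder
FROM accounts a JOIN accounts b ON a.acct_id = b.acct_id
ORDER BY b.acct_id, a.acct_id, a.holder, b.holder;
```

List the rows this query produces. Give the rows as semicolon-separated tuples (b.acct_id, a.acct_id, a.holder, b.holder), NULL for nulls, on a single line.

INNER JOIN keeps only pairs where the ON condition holds.
Matching on a.acct_id = b.acct_id. A NULL in a compared column never satisfies the condition.
- a[0] acct_id=6 → 2 match(es) in b → 2 row(s).
- a[1] acct_id=NULL → no match; dropped.
- a[2] acct_id=1 → 3 match(es) in b → 3 row(s).
- a[3] acct_id=6 → 2 match(es) in b → 2 row(s).
- a[4] acct_id=1 → 3 match(es) in b → 3 row(s).
- a[5] acct_id=1 → 3 match(es) in b → 3 row(s).
- a[6] acct_id=8 → 1 match(es) in b → 1 row(s).

(1, 1, Judy, Judy); (1, 1, Judy, Nora); (1, 1, Judy, Pia); (1, 1, Nora, Judy); (1, 1, Nora, Nora); (1, 1, Nora, Pia); (1, 1, Pia, Judy); (1, 1, Pia, Nora); (1, 1, Pia, Pia); (6, 6, Tom, Tom); (6, 6, Tom, Vik); (6, 6, Vik, Tom); (6, 6, Vik, Vik); (8, 8, Tom, Tom)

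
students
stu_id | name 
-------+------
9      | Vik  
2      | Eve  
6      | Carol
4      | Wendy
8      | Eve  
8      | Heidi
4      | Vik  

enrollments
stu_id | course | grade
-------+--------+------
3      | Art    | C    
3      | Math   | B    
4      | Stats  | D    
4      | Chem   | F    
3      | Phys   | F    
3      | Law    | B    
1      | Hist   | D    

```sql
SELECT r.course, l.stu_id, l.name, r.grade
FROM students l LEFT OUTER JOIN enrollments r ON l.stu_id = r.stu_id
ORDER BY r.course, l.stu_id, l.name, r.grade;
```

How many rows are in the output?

9

LEFT JOIN keeps every row from `students`; unmatched rows get NULL for `enrollments`'s columns.
Matching on l.stu_id = r.stu_id.
- l[0] stu_id=9 → no match; kept with NULLs on the r side.
- l[1] stu_id=2 → no match; kept with NULLs on the r side.
- l[2] stu_id=6 → no match; kept with NULLs on the r side.
- l[3] stu_id=4 → 2 match(es) in r → 2 row(s).
- l[4] stu_id=8 → no match; kept with NULLs on the r side.
- l[5] stu_id=8 → no match; kept with NULLs on the r side.
- l[6] stu_id=4 → 2 match(es) in r → 2 row(s).
Total: 4 matched + 5 padded = 9 rows.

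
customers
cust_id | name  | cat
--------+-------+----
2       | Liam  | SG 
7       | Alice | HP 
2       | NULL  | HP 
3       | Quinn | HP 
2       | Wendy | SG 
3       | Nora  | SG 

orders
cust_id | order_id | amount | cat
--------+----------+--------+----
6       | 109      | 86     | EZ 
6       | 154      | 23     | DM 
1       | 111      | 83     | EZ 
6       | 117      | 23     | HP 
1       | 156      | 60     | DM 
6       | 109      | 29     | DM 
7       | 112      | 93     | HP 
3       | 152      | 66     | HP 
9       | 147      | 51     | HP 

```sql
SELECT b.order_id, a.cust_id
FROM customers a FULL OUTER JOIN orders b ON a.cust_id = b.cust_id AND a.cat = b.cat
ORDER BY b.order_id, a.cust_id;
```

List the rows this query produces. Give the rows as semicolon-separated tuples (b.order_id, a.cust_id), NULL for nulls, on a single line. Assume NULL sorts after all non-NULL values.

(109, NULL); (109, NULL); (111, NULL); (112, 7); (117, NULL); (147, NULL); (152, 3); (154, NULL); (156, NULL); (NULL, 2); (NULL, 2); (NULL, 2); (NULL, 3)

FULL OUTER JOIN keeps every row from both sides; unmatched rows get NULL for the other side's columns.
Matching on a.cust_id = b.cust_id AND a.cat = b.cat.
Matched pairs: 2; unmatched a rows kept: 4; unmatched b rows kept: 7.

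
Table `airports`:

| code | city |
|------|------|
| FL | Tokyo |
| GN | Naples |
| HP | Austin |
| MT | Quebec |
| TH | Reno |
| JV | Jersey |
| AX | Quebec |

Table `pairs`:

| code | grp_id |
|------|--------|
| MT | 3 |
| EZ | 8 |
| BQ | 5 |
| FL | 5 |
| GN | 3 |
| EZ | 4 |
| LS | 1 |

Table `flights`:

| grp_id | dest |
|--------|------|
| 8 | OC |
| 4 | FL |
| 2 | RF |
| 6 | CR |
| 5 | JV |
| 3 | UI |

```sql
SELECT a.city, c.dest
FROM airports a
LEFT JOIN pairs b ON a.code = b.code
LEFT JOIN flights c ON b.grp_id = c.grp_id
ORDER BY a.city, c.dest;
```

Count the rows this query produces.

Joins associate left-to-right: airports LEFT JOIN pairs on code gives 7 intermediate row(s).
Then LEFT JOIN `flights c` on grp_id: each of those 7 rows is kept; rows whose b.grp_id has no match in c get NULL for c's columns.
Result: 7 row(s).

7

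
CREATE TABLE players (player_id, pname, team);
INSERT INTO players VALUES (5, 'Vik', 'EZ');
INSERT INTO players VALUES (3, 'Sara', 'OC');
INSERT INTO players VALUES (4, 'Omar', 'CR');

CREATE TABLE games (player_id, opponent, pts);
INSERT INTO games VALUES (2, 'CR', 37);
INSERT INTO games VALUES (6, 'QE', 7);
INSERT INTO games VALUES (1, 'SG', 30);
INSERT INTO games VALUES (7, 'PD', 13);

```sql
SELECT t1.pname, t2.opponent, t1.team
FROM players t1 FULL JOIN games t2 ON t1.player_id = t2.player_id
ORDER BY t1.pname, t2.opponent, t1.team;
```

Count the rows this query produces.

7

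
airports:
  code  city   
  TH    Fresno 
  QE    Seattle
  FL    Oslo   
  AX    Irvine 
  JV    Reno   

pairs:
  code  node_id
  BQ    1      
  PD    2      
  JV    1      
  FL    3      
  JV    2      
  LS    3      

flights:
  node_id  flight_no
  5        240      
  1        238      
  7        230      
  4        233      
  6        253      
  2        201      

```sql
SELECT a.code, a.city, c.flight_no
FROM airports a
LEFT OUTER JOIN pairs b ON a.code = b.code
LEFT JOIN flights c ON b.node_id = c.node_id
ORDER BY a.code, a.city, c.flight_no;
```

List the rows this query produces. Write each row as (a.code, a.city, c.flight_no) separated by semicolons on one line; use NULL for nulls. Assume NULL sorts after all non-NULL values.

(AX, Irvine, NULL); (FL, Oslo, NULL); (JV, Reno, 201); (JV, Reno, 238); (QE, Seattle, NULL); (TH, Fresno, NULL)

Evaluate left to right. First `airports a LEFT JOIN pairs b` on code: 6 row(s).
Then LEFT JOIN `flights c` on node_id: each of those 6 rows is kept; rows whose b.node_id has no match in c get NULL for c's columns.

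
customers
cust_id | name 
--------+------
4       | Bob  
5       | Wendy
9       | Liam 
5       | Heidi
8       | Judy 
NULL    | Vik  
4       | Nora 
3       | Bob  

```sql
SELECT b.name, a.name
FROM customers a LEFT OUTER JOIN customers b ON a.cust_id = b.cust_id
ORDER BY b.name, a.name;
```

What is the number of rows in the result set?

12

LEFT JOIN keeps every row from `customers a`; unmatched rows get NULL for `customers b`'s columns.
Matching on a.cust_id = b.cust_id. A NULL in a compared column never satisfies the condition.
- cust_id=4: 2 matching b row(s), so 2 row(s) emitted.
- cust_id=5: 2 matching b row(s), so 2 row(s) emitted.
- cust_id=9: 1 matching b row(s), so 1 row(s) emitted.
- cust_id=5: 2 matching b row(s), so 2 row(s) emitted.
- cust_id=8: 1 matching b row(s), so 1 row(s) emitted.
- cust_id=NULL: no b row matches, row kept with b columns NULL.
- cust_id=4: 2 matching b row(s), so 2 row(s) emitted.
- cust_id=3: 1 matching b row(s), so 1 row(s) emitted.
Total: 11 matched + 1 padded = 12 rows.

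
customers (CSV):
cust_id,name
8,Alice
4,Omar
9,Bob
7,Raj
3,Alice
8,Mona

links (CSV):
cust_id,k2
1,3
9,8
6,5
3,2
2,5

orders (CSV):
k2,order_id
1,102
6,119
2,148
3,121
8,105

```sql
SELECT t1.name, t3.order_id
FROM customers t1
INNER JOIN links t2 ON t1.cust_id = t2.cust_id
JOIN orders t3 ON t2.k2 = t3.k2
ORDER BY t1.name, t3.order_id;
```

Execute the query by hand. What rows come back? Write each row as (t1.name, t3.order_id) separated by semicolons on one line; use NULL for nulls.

(Alice, 148); (Bob, 105)

Step 1 — t1 INNER JOIN t2 on cust_id → 2 row(s).
Then INNER JOIN `orders t3` on k2: keep only rows whose t2.k2 appears in t3.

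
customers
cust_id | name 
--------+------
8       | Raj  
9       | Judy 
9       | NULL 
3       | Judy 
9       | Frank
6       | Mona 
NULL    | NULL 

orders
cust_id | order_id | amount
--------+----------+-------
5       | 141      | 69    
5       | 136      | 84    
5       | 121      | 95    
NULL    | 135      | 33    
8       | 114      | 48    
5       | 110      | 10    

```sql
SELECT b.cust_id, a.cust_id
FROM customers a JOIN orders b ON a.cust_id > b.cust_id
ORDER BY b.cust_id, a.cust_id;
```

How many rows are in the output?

23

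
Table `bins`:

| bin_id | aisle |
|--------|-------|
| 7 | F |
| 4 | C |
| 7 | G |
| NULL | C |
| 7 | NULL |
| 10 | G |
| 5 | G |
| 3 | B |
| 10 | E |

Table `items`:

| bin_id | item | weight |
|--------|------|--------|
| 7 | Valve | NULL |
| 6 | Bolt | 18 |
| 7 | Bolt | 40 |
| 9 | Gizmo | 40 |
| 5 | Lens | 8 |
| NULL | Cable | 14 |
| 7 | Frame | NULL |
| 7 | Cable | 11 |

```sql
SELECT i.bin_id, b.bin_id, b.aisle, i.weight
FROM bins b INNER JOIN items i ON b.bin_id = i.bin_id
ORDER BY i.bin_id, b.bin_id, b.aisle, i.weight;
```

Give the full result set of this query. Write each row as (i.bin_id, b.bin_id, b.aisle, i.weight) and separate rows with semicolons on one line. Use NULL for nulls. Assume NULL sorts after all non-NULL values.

INNER JOIN keeps only pairs where the ON condition holds.
Matching on b.bin_id = i.bin_id. A NULL in a compared column never satisfies the condition.
- b[0] bin_id=7 → 4 match(es) in i → 4 row(s).
- b[1] bin_id=4 → no match; dropped.
- b[2] bin_id=7 → 4 match(es) in i → 4 row(s).
- b[3] bin_id=NULL → no match; dropped.
- b[4] bin_id=7 → 4 match(es) in i → 4 row(s).
- b[5] bin_id=10 → no match; dropped.
- b[6] bin_id=5 → 1 match(es) in i → 1 row(s).
- b[7] bin_id=3 → no match; dropped.
- b[8] bin_id=10 → no match; dropped.

(5, 5, G, 8); (7, 7, F, 11); (7, 7, F, 40); (7, 7, F, NULL); (7, 7, F, NULL); (7, 7, G, 11); (7, 7, G, 40); (7, 7, G, NULL); (7, 7, G, NULL); (7, 7, NULL, 11); (7, 7, NULL, 40); (7, 7, NULL, NULL); (7, 7, NULL, NULL)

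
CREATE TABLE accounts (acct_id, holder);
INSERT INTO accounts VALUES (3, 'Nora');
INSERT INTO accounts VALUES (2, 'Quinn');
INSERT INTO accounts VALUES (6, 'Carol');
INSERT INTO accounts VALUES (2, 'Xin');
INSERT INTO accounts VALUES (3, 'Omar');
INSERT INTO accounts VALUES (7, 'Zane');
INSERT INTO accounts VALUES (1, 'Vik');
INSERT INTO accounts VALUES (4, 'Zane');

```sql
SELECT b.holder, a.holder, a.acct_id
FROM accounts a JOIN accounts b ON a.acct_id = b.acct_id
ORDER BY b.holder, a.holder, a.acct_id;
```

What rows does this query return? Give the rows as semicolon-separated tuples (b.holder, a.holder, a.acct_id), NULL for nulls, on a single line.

(Carol, Carol, 6); (Nora, Nora, 3); (Nora, Omar, 3); (Omar, Nora, 3); (Omar, Omar, 3); (Quinn, Quinn, 2); (Quinn, Xin, 2); (Vik, Vik, 1); (Xin, Quinn, 2); (Xin, Xin, 2); (Zane, Zane, 4); (Zane, Zane, 7)

INNER JOIN keeps only pairs where the ON condition holds.
Matching on a.acct_id = b.acct_id.
Matched pairs: 12.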